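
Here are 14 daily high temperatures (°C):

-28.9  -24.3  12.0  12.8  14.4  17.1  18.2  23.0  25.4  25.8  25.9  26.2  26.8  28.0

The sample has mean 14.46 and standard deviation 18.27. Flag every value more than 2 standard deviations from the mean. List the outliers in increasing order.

Cutoffs at x̄ ± 2s: 14.46 ± 2·18.27 = [-22.08, 51.00].
-28.9: z = -2.37, |z| > 2 → outlier.
-24.3: z = -2.12, |z| > 2 → outlier.
Every other value lies within [-22.08, 51.00].

-28.9, -24.3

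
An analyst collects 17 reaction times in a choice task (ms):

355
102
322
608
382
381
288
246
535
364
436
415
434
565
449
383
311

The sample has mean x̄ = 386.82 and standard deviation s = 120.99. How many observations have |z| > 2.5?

0

Cutoffs: x̄ ± 2.5s = [84.345, 689.295].
Every value lies within the cutoffs.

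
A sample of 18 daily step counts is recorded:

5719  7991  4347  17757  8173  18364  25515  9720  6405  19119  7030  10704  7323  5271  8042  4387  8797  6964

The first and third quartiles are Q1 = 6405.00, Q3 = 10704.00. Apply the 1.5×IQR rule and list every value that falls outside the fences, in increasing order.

17757, 18364, 19119, 25515

IQR = Q3 − Q1 = 10704.00 − 6405.00 = 4299.00.
Lower fence = Q1 − 1.5·IQR = 6405.00 − 6448.50 = -43.50.
Upper fence = Q3 + 1.5·IQR = 10704.00 + 6448.50 = 17152.50.
17757 > 17152.50 → outlier.
18364 > 17152.50 → outlier.
19119 > 17152.50 → outlier.
25515 > 17152.50 → outlier.
All remaining values lie within [-43.50, 17152.50].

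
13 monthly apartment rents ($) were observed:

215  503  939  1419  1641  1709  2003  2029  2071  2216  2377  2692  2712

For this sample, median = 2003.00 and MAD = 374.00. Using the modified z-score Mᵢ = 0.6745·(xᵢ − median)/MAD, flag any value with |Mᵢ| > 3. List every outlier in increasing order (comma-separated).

|Mᵢ| > 3 ⇔ |xᵢ − 2003.00| > 3·374.00/0.6745 = 1663.45.
So outliers lie outside [339.55, 3666.45].
215: M = -3.22 → outlier.

215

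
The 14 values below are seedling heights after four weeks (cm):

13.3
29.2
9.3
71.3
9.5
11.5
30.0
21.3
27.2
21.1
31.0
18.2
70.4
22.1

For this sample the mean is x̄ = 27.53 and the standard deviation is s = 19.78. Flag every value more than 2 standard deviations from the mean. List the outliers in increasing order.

70.4, 71.3

Cutoffs at x̄ ± 2s: 27.53 ± 2·19.78 = [-12.03, 67.09].
70.4: z = 2.17, |z| > 2 → outlier.
71.3: z = 2.21, |z| > 2 → outlier.
Every other value lies within [-12.03, 67.09].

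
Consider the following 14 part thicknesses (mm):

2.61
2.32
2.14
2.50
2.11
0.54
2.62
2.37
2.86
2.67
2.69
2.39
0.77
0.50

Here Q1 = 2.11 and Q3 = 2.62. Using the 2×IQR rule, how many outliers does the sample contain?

IQR = 0.51; fences at 2.11 − 1.02 = 1.09 and 2.62 + 1.02 = 3.64.
Outside the cutoffs: 0.50, 0.54, 0.77.

3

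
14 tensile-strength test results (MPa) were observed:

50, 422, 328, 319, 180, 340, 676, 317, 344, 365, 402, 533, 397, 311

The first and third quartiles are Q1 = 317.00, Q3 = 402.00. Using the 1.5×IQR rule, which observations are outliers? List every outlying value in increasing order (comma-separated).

IQR = Q3 − Q1 = 402.00 − 317.00 = 85.00.
Lower fence = Q1 − 1.5·IQR = 317.00 − 127.50 = 189.50.
Upper fence = Q3 + 1.5·IQR = 402.00 + 127.50 = 529.50.
50 < 189.50 → outlier.
180 < 189.50 → outlier.
533 > 529.50 → outlier.
676 > 529.50 → outlier.
All remaining values lie within [189.50, 529.50].

50, 180, 533, 676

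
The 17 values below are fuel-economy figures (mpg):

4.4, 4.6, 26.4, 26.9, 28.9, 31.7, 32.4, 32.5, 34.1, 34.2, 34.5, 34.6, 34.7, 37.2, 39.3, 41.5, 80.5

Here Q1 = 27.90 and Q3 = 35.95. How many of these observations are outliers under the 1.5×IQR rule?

IQR = 8.05; fences at 27.90 − 12.075 = 15.825 and 35.95 + 12.075 = 48.025.
Outside the cutoffs: 4.4, 4.6, 80.5.

3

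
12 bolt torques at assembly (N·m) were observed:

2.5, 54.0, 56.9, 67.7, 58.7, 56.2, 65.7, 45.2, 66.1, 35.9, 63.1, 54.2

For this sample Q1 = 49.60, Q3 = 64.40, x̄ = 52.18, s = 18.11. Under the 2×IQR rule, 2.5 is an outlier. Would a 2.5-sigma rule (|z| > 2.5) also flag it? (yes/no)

yes

z = (2.5 − 52.18) / 18.11 = -2.74.
|z| = 2.74 > 2.5.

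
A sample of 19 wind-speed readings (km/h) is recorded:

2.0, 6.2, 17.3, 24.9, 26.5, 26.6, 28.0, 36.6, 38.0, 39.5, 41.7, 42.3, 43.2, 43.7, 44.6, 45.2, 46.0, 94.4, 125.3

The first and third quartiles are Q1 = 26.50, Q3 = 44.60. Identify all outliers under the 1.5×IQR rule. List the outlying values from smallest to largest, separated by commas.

IQR = Q3 − Q1 = 44.60 − 26.50 = 18.10.
Lower fence = Q1 − 1.5·IQR = 26.50 − 27.15 = -0.65.
Upper fence = Q3 + 1.5·IQR = 44.60 + 27.15 = 71.75.
94.4 > 71.75 → outlier.
125.3 > 71.75 → outlier.
All remaining values lie within [-0.65, 71.75].

94.4, 125.3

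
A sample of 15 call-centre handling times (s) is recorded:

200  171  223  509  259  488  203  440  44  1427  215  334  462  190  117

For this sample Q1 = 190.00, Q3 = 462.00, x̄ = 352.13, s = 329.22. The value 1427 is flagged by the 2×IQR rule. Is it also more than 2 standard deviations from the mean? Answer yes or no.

yes

z = (1427 − 352.13) / 329.22 = 3.26.
|z| = 3.26 > 2.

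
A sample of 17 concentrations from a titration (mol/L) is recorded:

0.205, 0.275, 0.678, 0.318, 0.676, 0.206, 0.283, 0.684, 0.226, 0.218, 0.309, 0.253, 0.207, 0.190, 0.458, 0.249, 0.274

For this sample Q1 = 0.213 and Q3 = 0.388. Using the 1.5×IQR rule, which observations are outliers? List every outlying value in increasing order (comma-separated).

IQR = Q3 − Q1 = 0.388 − 0.213 = 0.175.
Lower fence = Q1 − 1.5·IQR = 0.213 − 0.2625 = -0.0495.
Upper fence = Q3 + 1.5·IQR = 0.388 + 0.2625 = 0.6505.
0.676 > 0.6505 → outlier.
0.678 > 0.6505 → outlier.
0.684 > 0.6505 → outlier.
All remaining values lie within [-0.0495, 0.6505].

0.676, 0.678, 0.684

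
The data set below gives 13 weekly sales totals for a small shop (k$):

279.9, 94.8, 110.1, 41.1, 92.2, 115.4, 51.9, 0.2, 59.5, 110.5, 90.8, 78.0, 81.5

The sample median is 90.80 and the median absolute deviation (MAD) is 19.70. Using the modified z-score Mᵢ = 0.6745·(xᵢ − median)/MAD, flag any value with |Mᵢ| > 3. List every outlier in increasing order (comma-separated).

|Mᵢ| > 3 ⇔ |xᵢ − 90.80| > 3·19.70/0.6745 = 87.62.
So outliers lie outside [3.18, 178.42].
0.2: M = -3.10 → outlier.
279.9: M = 6.47 → outlier.

0.2, 279.9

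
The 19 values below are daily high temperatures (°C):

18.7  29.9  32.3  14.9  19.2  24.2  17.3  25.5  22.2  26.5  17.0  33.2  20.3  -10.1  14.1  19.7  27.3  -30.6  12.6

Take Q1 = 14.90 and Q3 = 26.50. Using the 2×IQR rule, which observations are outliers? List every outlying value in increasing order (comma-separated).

-30.6, -10.1

IQR = Q3 − Q1 = 26.50 − 14.90 = 11.60.
Lower fence = Q1 − 2·IQR = 14.90 − 23.20 = -8.30.
Upper fence = Q3 + 2·IQR = 26.50 + 23.20 = 49.70.
-30.6 < -8.30 → outlier.
-10.1 < -8.30 → outlier.
All remaining values lie within [-8.30, 49.70].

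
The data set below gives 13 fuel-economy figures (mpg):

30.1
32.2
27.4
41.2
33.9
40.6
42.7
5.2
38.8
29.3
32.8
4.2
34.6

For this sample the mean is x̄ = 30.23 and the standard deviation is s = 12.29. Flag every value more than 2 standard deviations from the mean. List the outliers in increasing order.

4.2, 5.2

Cutoffs at x̄ ± 2s: 30.23 ± 2·12.29 = [5.65, 54.81].
4.2: z = -2.12, |z| > 2 → outlier.
5.2: z = -2.04, |z| > 2 → outlier.
Every other value lies within [5.65, 54.81].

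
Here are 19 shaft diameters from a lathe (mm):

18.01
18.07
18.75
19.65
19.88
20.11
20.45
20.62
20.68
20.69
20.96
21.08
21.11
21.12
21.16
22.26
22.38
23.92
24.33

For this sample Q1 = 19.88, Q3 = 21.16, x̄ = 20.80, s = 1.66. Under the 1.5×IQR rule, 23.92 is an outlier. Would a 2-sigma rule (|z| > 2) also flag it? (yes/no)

z = (23.92 − 20.80) / 1.66 = 1.88.
|z| = 1.88 ≤ 2.

no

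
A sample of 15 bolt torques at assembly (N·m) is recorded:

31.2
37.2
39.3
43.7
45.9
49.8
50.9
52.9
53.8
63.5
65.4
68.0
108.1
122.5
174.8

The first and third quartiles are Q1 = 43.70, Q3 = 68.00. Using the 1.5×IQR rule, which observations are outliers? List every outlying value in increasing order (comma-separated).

108.1, 122.5, 174.8

IQR = Q3 − Q1 = 68.00 − 43.70 = 24.30.
Lower fence = Q1 − 1.5·IQR = 43.70 − 36.45 = 7.25.
Upper fence = Q3 + 1.5·IQR = 68.00 + 36.45 = 104.45.
108.1 > 104.45 → outlier.
122.5 > 104.45 → outlier.
174.8 > 104.45 → outlier.
All remaining values lie within [7.25, 104.45].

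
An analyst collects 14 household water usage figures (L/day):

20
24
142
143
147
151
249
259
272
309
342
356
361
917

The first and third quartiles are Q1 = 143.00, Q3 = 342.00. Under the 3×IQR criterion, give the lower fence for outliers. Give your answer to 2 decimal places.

-454.00

IQR = Q3 − Q1 = 342.00 − 143.00 = 199.00.
Lower fence = Q1 − 3·IQR = 143.00 − 597.00 = -454.00.
Upper fence = Q3 + 3·IQR = 342.00 + 597.00 = 939.00.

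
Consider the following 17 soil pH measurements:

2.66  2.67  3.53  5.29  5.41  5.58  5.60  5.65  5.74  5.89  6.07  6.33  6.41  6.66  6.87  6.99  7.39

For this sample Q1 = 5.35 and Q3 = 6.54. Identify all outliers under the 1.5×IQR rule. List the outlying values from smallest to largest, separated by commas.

IQR = Q3 − Q1 = 6.54 − 5.35 = 1.19.
Lower fence = Q1 − 1.5·IQR = 5.35 − 1.785 = 3.565.
Upper fence = Q3 + 1.5·IQR = 6.54 + 1.785 = 8.325.
2.66 < 3.565 → outlier.
2.67 < 3.565 → outlier.
3.53 < 3.565 → outlier.
All remaining values lie within [3.565, 8.325].

2.66, 2.67, 3.53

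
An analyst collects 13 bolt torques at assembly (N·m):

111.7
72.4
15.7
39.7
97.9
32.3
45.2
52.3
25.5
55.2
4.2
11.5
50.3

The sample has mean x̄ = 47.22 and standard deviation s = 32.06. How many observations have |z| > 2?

1

Cutoffs: x̄ ± 2s = [-16.90, 111.34].
Outside the cutoffs: 111.7.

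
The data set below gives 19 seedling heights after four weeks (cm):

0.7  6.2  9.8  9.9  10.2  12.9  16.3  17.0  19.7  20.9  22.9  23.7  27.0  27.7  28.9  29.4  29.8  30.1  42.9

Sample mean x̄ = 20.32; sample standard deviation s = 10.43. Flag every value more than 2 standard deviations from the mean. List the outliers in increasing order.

Cutoffs at x̄ ± 2s: 20.32 ± 2·10.43 = [-0.54, 41.18].
42.9: z = 2.16, |z| > 2 → outlier.
Every other value lies within [-0.54, 41.18].

42.9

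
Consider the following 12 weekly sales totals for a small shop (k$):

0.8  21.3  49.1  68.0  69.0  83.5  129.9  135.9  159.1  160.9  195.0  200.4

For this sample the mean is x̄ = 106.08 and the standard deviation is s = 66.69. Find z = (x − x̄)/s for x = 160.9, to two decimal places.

z = (160.9 − 106.08) / 66.69 = 0.82.

0.82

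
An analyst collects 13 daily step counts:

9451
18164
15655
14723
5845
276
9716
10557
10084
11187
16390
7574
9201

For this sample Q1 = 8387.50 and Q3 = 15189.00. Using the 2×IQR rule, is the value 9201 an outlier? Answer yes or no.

IQR = Q3 − Q1 = 15189.00 − 8387.50 = 6801.50.
Lower fence = Q1 − 2·IQR = 8387.50 − 13603.00 = -5215.50.
Upper fence = Q3 + 2·IQR = 15189.00 + 13603.00 = 28792.00.
9201 lies within [-5215.50, 28792.00].

no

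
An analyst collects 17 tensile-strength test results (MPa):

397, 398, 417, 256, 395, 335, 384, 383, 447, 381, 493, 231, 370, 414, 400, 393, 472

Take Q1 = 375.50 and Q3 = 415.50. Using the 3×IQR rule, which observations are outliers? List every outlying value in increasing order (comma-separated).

231

IQR = Q3 − Q1 = 415.50 − 375.50 = 40.00.
Lower fence = Q1 − 3·IQR = 375.50 − 120.00 = 255.50.
Upper fence = Q3 + 3·IQR = 415.50 + 120.00 = 535.50.
231 < 255.50 → outlier.
All remaining values lie within [255.50, 535.50].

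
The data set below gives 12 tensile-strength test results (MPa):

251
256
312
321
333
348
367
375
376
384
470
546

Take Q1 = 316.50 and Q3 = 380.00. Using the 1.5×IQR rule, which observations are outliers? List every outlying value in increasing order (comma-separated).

IQR = Q3 − Q1 = 380.00 − 316.50 = 63.50.
Lower fence = Q1 − 1.5·IQR = 316.50 − 95.25 = 221.25.
Upper fence = Q3 + 1.5·IQR = 380.00 + 95.25 = 475.25.
546 > 475.25 → outlier.
All remaining values lie within [221.25, 475.25].

546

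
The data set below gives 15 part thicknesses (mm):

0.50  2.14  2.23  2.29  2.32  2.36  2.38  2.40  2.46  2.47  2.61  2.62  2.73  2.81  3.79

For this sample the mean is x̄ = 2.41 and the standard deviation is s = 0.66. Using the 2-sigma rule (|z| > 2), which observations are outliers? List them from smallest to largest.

Cutoffs at x̄ ± 2s: 2.41 ± 2·0.66 = [1.09, 3.73].
0.50: z = -2.89, |z| > 2 → outlier.
3.79: z = 2.09, |z| > 2 → outlier.
Every other value lies within [1.09, 3.73].

0.50, 3.79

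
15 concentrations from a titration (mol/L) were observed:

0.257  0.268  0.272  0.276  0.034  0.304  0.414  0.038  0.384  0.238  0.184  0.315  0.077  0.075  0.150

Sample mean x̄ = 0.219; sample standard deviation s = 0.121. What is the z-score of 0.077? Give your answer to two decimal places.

z = (0.077 − 0.219) / 0.121 = -1.17.

-1.17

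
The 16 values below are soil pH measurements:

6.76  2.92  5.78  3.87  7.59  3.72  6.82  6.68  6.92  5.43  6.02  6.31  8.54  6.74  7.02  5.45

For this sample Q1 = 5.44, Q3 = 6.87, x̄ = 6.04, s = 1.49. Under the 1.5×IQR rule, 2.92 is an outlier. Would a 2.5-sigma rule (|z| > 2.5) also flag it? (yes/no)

no

z = (2.92 − 6.04) / 1.49 = -2.09.
|z| = 2.09 ≤ 2.5.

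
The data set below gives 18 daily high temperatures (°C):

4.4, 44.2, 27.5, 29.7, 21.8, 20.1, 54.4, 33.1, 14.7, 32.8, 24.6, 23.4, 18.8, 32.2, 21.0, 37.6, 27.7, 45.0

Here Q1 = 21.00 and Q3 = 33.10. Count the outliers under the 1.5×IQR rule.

IQR = 12.10; fences at 21.00 − 18.15 = 2.85 and 33.10 + 18.15 = 51.25.
Outside the cutoffs: 54.4.

1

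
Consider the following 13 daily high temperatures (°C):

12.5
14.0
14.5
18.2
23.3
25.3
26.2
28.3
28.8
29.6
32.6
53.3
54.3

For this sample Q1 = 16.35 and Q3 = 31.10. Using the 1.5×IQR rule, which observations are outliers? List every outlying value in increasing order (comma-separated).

IQR = Q3 − Q1 = 31.10 − 16.35 = 14.75.
Lower fence = Q1 − 1.5·IQR = 16.35 − 22.125 = -5.775.
Upper fence = Q3 + 1.5·IQR = 31.10 + 22.125 = 53.225.
53.3 > 53.225 → outlier.
54.3 > 53.225 → outlier.
All remaining values lie within [-5.775, 53.225].

53.3, 54.3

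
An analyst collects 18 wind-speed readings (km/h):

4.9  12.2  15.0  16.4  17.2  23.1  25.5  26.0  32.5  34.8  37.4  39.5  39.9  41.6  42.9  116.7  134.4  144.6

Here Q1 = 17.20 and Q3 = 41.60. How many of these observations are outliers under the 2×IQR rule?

IQR = 24.40; fences at 17.20 − 48.80 = -31.60 and 41.60 + 48.80 = 90.40.
Outside the cutoffs: 116.7, 134.4, 144.6.

3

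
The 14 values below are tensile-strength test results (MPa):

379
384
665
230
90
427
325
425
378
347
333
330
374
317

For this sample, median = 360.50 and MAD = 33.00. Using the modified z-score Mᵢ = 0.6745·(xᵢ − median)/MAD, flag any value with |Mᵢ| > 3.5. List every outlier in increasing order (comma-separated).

|Mᵢ| > 3.5 ⇔ |xᵢ − 360.50| > 3.5·33.00/0.6745 = 171.24.
So outliers lie outside [189.26, 531.74].
90: M = -5.53 → outlier.
665: M = 6.22 → outlier.

90, 665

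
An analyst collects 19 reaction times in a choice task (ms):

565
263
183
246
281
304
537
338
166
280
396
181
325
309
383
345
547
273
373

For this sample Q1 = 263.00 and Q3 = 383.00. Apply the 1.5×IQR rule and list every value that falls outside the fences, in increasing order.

IQR = Q3 − Q1 = 383.00 − 263.00 = 120.00.
Lower fence = Q1 − 1.5·IQR = 263.00 − 180.00 = 83.00.
Upper fence = Q3 + 1.5·IQR = 383.00 + 180.00 = 563.00.
565 > 563.00 → outlier.
All remaining values lie within [83.00, 563.00].

565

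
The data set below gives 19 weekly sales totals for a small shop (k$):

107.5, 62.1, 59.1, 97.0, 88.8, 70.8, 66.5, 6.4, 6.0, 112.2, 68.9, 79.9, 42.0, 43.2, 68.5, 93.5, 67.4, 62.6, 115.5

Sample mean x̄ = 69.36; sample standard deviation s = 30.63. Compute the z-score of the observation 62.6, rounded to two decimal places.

z = (62.6 − 69.36) / 30.63 = -0.22.

-0.22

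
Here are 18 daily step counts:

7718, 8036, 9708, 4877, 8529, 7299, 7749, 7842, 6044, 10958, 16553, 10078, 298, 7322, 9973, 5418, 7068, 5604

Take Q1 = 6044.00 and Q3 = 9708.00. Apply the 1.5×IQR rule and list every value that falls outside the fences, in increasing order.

298, 16553

IQR = Q3 − Q1 = 9708.00 − 6044.00 = 3664.00.
Lower fence = Q1 − 1.5·IQR = 6044.00 − 5496.00 = 548.00.
Upper fence = Q3 + 1.5·IQR = 9708.00 + 5496.00 = 15204.00.
298 < 548.00 → outlier.
16553 > 15204.00 → outlier.
All remaining values lie within [548.00, 15204.00].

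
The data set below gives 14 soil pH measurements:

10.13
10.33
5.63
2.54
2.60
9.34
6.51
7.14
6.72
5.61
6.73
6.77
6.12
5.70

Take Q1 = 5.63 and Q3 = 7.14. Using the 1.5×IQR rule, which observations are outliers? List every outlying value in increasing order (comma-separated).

IQR = Q3 − Q1 = 7.14 − 5.63 = 1.51.
Lower fence = Q1 − 1.5·IQR = 5.63 − 2.265 = 3.365.
Upper fence = Q3 + 1.5·IQR = 7.14 + 2.265 = 9.405.
2.54 < 3.365 → outlier.
2.60 < 3.365 → outlier.
10.13 > 9.405 → outlier.
10.33 > 9.405 → outlier.
All remaining values lie within [3.365, 9.405].

2.54, 2.60, 10.13, 10.33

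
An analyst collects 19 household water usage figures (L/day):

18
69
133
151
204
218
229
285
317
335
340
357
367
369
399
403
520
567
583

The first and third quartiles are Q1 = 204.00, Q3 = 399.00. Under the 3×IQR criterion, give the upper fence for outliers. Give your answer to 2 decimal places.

IQR = Q3 − Q1 = 399.00 − 204.00 = 195.00.
Lower fence = Q1 − 3·IQR = 204.00 − 585.00 = -381.00.
Upper fence = Q3 + 3·IQR = 399.00 + 585.00 = 984.00.

984.00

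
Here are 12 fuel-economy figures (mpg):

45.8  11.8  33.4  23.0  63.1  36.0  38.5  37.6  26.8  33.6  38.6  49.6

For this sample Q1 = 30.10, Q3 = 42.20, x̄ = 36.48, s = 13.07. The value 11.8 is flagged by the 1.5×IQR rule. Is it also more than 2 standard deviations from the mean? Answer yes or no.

z = (11.8 − 36.48) / 13.07 = -1.89.
|z| = 1.89 ≤ 2.

no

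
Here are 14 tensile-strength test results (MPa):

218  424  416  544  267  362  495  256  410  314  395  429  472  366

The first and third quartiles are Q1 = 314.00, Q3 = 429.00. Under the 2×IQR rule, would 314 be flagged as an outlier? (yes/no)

no

IQR = Q3 − Q1 = 429.00 − 314.00 = 115.00.
Lower fence = Q1 − 2·IQR = 314.00 − 230.00 = 84.00.
Upper fence = Q3 + 2·IQR = 429.00 + 230.00 = 659.00.
314 lies within [84.00, 659.00].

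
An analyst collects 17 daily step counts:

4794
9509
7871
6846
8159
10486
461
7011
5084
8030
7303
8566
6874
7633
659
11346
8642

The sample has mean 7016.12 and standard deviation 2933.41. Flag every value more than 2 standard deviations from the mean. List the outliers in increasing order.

Cutoffs at x̄ ± 2s: 7016.12 ± 2·2933.41 = [1149.30, 12882.94].
461: z = -2.23, |z| > 2 → outlier.
659: z = -2.17, |z| > 2 → outlier.
Every other value lies within [1149.30, 12882.94].

461, 659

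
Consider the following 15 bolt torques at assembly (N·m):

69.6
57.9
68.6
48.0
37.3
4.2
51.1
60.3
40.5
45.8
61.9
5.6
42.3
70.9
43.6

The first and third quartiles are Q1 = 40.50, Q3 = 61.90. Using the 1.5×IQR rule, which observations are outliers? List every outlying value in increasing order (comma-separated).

IQR = Q3 − Q1 = 61.90 − 40.50 = 21.40.
Lower fence = Q1 − 1.5·IQR = 40.50 − 32.10 = 8.40.
Upper fence = Q3 + 1.5·IQR = 61.90 + 32.10 = 94.00.
4.2 < 8.40 → outlier.
5.6 < 8.40 → outlier.
All remaining values lie within [8.40, 94.00].

4.2, 5.6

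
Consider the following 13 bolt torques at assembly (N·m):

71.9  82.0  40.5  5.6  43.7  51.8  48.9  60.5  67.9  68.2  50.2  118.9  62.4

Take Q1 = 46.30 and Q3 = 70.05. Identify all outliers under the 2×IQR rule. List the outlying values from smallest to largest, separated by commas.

IQR = Q3 − Q1 = 70.05 − 46.30 = 23.75.
Lower fence = Q1 − 2·IQR = 46.30 − 47.50 = -1.20.
Upper fence = Q3 + 2·IQR = 70.05 + 47.50 = 117.55.
118.9 > 117.55 → outlier.
All remaining values lie within [-1.20, 117.55].

118.9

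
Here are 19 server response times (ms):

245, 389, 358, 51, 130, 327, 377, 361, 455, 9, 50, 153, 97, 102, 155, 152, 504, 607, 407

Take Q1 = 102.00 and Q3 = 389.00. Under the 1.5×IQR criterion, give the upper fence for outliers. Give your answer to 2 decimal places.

IQR = Q3 − Q1 = 389.00 − 102.00 = 287.00.
Lower fence = Q1 − 1.5·IQR = 102.00 − 430.50 = -328.50.
Upper fence = Q3 + 1.5·IQR = 389.00 + 430.50 = 819.50.

819.50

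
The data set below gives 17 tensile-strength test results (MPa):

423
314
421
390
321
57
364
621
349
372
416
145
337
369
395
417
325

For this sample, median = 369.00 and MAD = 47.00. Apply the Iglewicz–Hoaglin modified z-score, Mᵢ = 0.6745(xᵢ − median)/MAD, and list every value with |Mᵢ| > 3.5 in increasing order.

57, 621

|Mᵢ| > 3.5 ⇔ |xᵢ − 369.00| > 3.5·47.00/0.6745 = 243.88.
So outliers lie outside [125.12, 612.88].
57: M = -4.48 → outlier.
621: M = 3.62 → outlier.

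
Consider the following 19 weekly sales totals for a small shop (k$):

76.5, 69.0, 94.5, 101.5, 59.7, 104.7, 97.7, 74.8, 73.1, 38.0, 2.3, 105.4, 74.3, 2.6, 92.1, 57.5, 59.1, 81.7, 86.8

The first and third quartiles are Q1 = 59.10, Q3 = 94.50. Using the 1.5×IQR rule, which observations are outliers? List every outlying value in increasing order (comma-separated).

IQR = Q3 − Q1 = 94.50 − 59.10 = 35.40.
Lower fence = Q1 − 1.5·IQR = 59.10 − 53.10 = 6.00.
Upper fence = Q3 + 1.5·IQR = 94.50 + 53.10 = 147.60.
2.3 < 6.00 → outlier.
2.6 < 6.00 → outlier.
All remaining values lie within [6.00, 147.60].

2.3, 2.6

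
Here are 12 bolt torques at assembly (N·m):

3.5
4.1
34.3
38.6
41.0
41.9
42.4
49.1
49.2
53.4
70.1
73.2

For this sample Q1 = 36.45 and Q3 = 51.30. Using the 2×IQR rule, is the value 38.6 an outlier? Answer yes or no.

IQR = Q3 − Q1 = 51.30 − 36.45 = 14.85.
Lower fence = Q1 − 2·IQR = 36.45 − 29.70 = 6.75.
Upper fence = Q3 + 2·IQR = 51.30 + 29.70 = 81.00.
38.6 lies within [6.75, 81.00].

no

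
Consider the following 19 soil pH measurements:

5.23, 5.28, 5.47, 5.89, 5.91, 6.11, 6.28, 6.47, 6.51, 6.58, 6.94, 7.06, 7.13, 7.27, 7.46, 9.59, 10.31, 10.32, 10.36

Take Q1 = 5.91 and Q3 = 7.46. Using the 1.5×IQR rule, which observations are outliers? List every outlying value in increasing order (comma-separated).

10.31, 10.32, 10.36

IQR = Q3 − Q1 = 7.46 − 5.91 = 1.55.
Lower fence = Q1 − 1.5·IQR = 5.91 − 2.325 = 3.585.
Upper fence = Q3 + 1.5·IQR = 7.46 + 2.325 = 9.785.
10.31 > 9.785 → outlier.
10.32 > 9.785 → outlier.
10.36 > 9.785 → outlier.
All remaining values lie within [3.585, 9.785].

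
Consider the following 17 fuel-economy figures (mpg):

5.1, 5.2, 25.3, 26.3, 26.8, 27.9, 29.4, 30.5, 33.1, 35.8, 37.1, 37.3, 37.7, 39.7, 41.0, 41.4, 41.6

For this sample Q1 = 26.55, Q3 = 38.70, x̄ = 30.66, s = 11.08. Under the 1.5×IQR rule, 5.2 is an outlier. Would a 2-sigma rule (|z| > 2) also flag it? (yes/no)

yes

z = (5.2 − 30.66) / 11.08 = -2.30.
|z| = 2.30 > 2.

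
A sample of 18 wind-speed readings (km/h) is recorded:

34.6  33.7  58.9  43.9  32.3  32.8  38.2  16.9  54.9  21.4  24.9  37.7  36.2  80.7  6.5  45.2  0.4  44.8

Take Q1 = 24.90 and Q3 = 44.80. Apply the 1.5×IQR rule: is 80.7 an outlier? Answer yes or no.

IQR = Q3 − Q1 = 44.80 − 24.90 = 19.90.
Lower fence = Q1 − 1.5·IQR = 24.90 − 29.85 = -4.95.
Upper fence = Q3 + 1.5·IQR = 44.80 + 29.85 = 74.65.
80.7 lies above the upper fence.

yes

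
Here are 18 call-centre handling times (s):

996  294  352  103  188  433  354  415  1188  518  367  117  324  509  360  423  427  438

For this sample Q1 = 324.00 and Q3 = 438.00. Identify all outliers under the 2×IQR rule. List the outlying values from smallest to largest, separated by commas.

IQR = Q3 − Q1 = 438.00 − 324.00 = 114.00.
Lower fence = Q1 − 2·IQR = 324.00 − 228.00 = 96.00.
Upper fence = Q3 + 2·IQR = 438.00 + 228.00 = 666.00.
996 > 666.00 → outlier.
1188 > 666.00 → outlier.
All remaining values lie within [96.00, 666.00].

996, 1188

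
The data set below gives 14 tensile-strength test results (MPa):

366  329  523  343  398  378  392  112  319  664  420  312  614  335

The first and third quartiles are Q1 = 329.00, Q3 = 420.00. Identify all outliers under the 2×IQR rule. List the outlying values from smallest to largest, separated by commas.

112, 614, 664

IQR = Q3 − Q1 = 420.00 − 329.00 = 91.00.
Lower fence = Q1 − 2·IQR = 329.00 − 182.00 = 147.00.
Upper fence = Q3 + 2·IQR = 420.00 + 182.00 = 602.00.
112 < 147.00 → outlier.
614 > 602.00 → outlier.
664 > 602.00 → outlier.
All remaining values lie within [147.00, 602.00].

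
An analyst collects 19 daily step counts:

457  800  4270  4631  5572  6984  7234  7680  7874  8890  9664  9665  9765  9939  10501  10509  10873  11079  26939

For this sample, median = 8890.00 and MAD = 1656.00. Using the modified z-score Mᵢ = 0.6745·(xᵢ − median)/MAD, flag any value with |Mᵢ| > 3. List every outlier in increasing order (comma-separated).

457, 800, 26939

|Mᵢ| > 3 ⇔ |xᵢ − 8890.00| > 3·1656.00/0.6745 = 7365.46.
So outliers lie outside [1524.54, 16255.46].
457: M = -3.43 → outlier.
800: M = -3.30 → outlier.
26939: M = 7.35 → outlier.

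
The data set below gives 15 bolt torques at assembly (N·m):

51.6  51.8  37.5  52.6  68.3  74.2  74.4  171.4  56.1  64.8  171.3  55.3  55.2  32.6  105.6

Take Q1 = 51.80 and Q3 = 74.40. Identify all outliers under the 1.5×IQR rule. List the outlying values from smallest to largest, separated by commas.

IQR = Q3 − Q1 = 74.40 − 51.80 = 22.60.
Lower fence = Q1 − 1.5·IQR = 51.80 − 33.90 = 17.90.
Upper fence = Q3 + 1.5·IQR = 74.40 + 33.90 = 108.30.
171.3 > 108.30 → outlier.
171.4 > 108.30 → outlier.
All remaining values lie within [17.90, 108.30].

171.3, 171.4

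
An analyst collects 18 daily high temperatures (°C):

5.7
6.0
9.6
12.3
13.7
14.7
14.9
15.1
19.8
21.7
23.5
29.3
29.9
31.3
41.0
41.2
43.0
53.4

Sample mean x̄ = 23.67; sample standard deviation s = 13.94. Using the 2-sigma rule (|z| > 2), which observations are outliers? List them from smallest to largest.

53.4

Cutoffs at x̄ ± 2s: 23.67 ± 2·13.94 = [-4.21, 51.55].
53.4: z = 2.13, |z| > 2 → outlier.
Every other value lies within [-4.21, 51.55].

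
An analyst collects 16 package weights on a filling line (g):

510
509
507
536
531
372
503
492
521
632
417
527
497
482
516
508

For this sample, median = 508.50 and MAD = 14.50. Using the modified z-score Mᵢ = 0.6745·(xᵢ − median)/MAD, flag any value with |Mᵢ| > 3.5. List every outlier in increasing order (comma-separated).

372, 417, 632

|Mᵢ| > 3.5 ⇔ |xᵢ − 508.50| > 3.5·14.50/0.6745 = 75.24.
So outliers lie outside [433.26, 583.74].
372: M = -6.35 → outlier.
417: M = -4.26 → outlier.
632: M = 5.74 → outlier.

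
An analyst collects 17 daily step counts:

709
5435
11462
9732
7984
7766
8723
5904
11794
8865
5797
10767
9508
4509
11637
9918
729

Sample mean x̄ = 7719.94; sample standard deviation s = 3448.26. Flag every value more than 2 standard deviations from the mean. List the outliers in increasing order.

709, 729

Cutoffs at x̄ ± 2s: 7719.94 ± 2·3448.26 = [823.42, 14616.46].
709: z = -2.03, |z| > 2 → outlier.
729: z = -2.03, |z| > 2 → outlier.
Every other value lies within [823.42, 14616.46].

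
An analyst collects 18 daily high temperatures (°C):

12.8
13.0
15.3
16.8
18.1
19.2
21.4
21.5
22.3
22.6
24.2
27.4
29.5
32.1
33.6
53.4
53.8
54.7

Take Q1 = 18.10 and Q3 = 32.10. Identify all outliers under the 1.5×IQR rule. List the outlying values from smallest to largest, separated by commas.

53.4, 53.8, 54.7

IQR = Q3 − Q1 = 32.10 − 18.10 = 14.00.
Lower fence = Q1 − 1.5·IQR = 18.10 − 21.00 = -2.90.
Upper fence = Q3 + 1.5·IQR = 32.10 + 21.00 = 53.10.
53.4 > 53.10 → outlier.
53.8 > 53.10 → outlier.
54.7 > 53.10 → outlier.
All remaining values lie within [-2.90, 53.10].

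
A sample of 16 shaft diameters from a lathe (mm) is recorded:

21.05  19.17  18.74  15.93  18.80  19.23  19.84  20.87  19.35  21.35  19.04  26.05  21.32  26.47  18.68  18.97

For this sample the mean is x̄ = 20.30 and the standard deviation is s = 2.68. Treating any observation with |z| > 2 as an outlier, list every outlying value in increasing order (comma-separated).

Cutoffs at x̄ ± 2s: 20.30 ± 2·2.68 = [14.94, 25.66].
26.05: z = 2.15, |z| > 2 → outlier.
26.47: z = 2.30, |z| > 2 → outlier.
Every other value lies within [14.94, 25.66].

26.05, 26.47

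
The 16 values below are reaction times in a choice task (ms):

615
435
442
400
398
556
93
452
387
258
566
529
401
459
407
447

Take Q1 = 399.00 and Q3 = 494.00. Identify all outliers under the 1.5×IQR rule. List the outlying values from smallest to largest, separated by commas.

93

IQR = Q3 − Q1 = 494.00 − 399.00 = 95.00.
Lower fence = Q1 − 1.5·IQR = 399.00 − 142.50 = 256.50.
Upper fence = Q3 + 1.5·IQR = 494.00 + 142.50 = 636.50.
93 < 256.50 → outlier.
All remaining values lie within [256.50, 636.50].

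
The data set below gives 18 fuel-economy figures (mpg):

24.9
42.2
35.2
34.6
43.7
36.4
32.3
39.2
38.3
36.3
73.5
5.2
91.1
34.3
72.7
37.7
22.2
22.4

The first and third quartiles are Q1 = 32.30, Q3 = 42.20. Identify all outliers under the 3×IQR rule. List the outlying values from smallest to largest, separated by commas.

IQR = Q3 − Q1 = 42.20 − 32.30 = 9.90.
Lower fence = Q1 − 3·IQR = 32.30 − 29.70 = 2.60.
Upper fence = Q3 + 3·IQR = 42.20 + 29.70 = 71.90.
72.7 > 71.90 → outlier.
73.5 > 71.90 → outlier.
91.1 > 71.90 → outlier.
All remaining values lie within [2.60, 71.90].

72.7, 73.5, 91.1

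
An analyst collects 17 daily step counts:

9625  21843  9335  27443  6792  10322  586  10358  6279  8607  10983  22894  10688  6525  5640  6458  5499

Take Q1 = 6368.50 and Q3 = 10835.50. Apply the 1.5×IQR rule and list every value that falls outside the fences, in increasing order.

IQR = Q3 − Q1 = 10835.50 − 6368.50 = 4467.00.
Lower fence = Q1 − 1.5·IQR = 6368.50 − 6700.50 = -332.00.
Upper fence = Q3 + 1.5·IQR = 10835.50 + 6700.50 = 17536.00.
21843 > 17536.00 → outlier.
22894 > 17536.00 → outlier.
27443 > 17536.00 → outlier.
All remaining values lie within [-332.00, 17536.00].

21843, 22894, 27443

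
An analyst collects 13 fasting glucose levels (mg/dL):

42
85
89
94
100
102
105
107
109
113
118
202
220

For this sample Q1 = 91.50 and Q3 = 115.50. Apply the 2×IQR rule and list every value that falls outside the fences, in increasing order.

42, 202, 220

IQR = Q3 − Q1 = 115.50 − 91.50 = 24.00.
Lower fence = Q1 − 2·IQR = 91.50 − 48.00 = 43.50.
Upper fence = Q3 + 2·IQR = 115.50 + 48.00 = 163.50.
42 < 43.50 → outlier.
202 > 163.50 → outlier.
220 > 163.50 → outlier.
All remaining values lie within [43.50, 163.50].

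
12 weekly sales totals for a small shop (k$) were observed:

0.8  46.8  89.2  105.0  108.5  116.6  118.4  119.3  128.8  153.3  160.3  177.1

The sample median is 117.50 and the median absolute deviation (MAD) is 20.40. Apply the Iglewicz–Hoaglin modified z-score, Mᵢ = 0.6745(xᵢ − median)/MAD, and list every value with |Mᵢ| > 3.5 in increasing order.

|Mᵢ| > 3.5 ⇔ |xᵢ − 117.50| > 3.5·20.40/0.6745 = 105.86.
So outliers lie outside [11.64, 223.36].
0.8: M = -3.86 → outlier.

0.8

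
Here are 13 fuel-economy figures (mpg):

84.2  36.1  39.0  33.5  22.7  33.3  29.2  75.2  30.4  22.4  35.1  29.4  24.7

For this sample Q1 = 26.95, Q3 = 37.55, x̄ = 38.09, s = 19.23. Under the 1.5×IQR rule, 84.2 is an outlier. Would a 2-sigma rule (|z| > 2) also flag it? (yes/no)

yes

z = (84.2 − 38.09) / 19.23 = 2.40.
|z| = 2.40 > 2.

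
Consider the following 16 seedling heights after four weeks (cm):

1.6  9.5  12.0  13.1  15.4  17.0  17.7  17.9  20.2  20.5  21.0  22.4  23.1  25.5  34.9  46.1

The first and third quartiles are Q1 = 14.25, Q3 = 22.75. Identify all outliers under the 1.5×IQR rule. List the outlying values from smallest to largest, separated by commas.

46.1

IQR = Q3 − Q1 = 22.75 − 14.25 = 8.50.
Lower fence = Q1 − 1.5·IQR = 14.25 − 12.75 = 1.50.
Upper fence = Q3 + 1.5·IQR = 22.75 + 12.75 = 35.50.
46.1 > 35.50 → outlier.
All remaining values lie within [1.50, 35.50].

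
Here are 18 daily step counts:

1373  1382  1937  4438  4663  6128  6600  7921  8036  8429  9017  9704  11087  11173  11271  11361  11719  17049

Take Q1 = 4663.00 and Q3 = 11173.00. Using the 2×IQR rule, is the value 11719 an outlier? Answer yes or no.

IQR = Q3 − Q1 = 11173.00 − 4663.00 = 6510.00.
Lower fence = Q1 − 2·IQR = 4663.00 − 13020.00 = -8357.00.
Upper fence = Q3 + 2·IQR = 11173.00 + 13020.00 = 24193.00.
11719 lies within [-8357.00, 24193.00].

no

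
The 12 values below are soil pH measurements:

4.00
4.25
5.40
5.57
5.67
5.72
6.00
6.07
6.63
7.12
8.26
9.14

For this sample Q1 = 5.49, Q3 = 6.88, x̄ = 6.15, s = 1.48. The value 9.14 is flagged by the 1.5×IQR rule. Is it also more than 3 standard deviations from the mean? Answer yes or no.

z = (9.14 − 6.15) / 1.48 = 2.02.
|z| = 2.02 ≤ 3.

no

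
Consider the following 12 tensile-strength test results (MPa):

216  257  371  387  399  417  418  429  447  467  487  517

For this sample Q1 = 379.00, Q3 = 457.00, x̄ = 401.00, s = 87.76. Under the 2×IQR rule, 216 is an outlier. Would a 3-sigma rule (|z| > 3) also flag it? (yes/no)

z = (216 − 401.00) / 87.76 = -2.11.
|z| = 2.11 ≤ 3.

no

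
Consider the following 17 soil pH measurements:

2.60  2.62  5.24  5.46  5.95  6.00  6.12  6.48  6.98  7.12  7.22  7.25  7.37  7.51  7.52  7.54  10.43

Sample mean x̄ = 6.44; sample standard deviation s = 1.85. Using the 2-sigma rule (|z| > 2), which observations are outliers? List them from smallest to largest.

Cutoffs at x̄ ± 2s: 6.44 ± 2·1.85 = [2.74, 10.14].
2.60: z = -2.08, |z| > 2 → outlier.
2.62: z = -2.06, |z| > 2 → outlier.
10.43: z = 2.16, |z| > 2 → outlier.
Every other value lies within [2.74, 10.14].

2.60, 2.62, 10.43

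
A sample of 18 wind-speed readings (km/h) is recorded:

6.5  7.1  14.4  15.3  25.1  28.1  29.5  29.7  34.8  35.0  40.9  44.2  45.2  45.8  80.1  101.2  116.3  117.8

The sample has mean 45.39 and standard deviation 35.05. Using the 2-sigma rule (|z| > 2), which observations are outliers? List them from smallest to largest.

116.3, 117.8

Cutoffs at x̄ ± 2s: 45.39 ± 2·35.05 = [-24.71, 115.49].
116.3: z = 2.02, |z| > 2 → outlier.
117.8: z = 2.07, |z| > 2 → outlier.
Every other value lies within [-24.71, 115.49].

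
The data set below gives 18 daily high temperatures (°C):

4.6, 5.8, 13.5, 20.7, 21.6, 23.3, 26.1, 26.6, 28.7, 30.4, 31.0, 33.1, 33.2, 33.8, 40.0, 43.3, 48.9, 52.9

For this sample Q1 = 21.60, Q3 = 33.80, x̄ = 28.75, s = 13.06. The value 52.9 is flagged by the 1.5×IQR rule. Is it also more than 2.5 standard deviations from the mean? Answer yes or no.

z = (52.9 − 28.75) / 13.06 = 1.85.
|z| = 1.85 ≤ 2.5.

no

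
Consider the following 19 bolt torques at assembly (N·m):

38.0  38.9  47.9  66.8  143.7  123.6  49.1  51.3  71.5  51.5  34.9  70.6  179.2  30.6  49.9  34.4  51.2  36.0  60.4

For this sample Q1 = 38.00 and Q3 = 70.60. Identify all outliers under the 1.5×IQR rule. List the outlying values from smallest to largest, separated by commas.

IQR = Q3 − Q1 = 70.60 − 38.00 = 32.60.
Lower fence = Q1 − 1.5·IQR = 38.00 − 48.90 = -10.90.
Upper fence = Q3 + 1.5·IQR = 70.60 + 48.90 = 119.50.
123.6 > 119.50 → outlier.
143.7 > 119.50 → outlier.
179.2 > 119.50 → outlier.
All remaining values lie within [-10.90, 119.50].

123.6, 143.7, 179.2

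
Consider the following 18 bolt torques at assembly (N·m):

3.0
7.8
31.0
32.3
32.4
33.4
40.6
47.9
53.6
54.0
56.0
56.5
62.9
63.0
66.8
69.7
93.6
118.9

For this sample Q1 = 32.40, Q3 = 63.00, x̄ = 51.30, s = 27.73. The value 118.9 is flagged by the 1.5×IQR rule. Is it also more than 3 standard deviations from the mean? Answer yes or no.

no

z = (118.9 − 51.30) / 27.73 = 2.44.
|z| = 2.44 ≤ 3.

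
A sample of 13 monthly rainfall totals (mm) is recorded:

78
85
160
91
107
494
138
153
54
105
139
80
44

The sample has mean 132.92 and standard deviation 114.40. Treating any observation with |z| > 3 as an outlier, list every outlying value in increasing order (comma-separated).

Cutoffs at x̄ ± 3s: 132.92 ± 3·114.40 = [-210.28, 476.12].
494: z = 3.16, |z| > 3 → outlier.
Every other value lies within [-210.28, 476.12].

494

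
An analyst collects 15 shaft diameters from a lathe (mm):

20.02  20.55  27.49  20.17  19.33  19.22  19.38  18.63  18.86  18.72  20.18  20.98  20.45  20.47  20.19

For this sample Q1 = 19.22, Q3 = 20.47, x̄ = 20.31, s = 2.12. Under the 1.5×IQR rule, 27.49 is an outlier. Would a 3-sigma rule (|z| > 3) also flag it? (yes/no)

z = (27.49 − 20.31) / 2.12 = 3.39.
|z| = 3.39 > 3.

yes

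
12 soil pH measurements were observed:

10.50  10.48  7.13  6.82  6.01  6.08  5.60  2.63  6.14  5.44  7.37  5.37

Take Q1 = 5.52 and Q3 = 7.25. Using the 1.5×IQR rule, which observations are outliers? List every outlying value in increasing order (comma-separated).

2.63, 10.48, 10.50

IQR = Q3 − Q1 = 7.25 − 5.52 = 1.73.
Lower fence = Q1 − 1.5·IQR = 5.52 − 2.595 = 2.925.
Upper fence = Q3 + 1.5·IQR = 7.25 + 2.595 = 9.845.
2.63 < 2.925 → outlier.
10.48 > 9.845 → outlier.
10.50 > 9.845 → outlier.
All remaining values lie within [2.925, 9.845].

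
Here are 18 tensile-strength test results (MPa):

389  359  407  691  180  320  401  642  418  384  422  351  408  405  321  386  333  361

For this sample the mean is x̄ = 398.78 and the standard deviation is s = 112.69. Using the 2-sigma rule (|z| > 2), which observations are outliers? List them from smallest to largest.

642, 691

Cutoffs at x̄ ± 2s: 398.78 ± 2·112.69 = [173.40, 624.16].
642: z = 2.16, |z| > 2 → outlier.
691: z = 2.59, |z| > 2 → outlier.
Every other value lies within [173.40, 624.16].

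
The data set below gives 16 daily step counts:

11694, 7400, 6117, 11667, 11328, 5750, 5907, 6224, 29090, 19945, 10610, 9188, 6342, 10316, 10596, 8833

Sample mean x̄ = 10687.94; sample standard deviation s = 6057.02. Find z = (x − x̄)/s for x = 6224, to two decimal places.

-0.74

z = (6224 − 10687.94) / 6057.02 = -0.74.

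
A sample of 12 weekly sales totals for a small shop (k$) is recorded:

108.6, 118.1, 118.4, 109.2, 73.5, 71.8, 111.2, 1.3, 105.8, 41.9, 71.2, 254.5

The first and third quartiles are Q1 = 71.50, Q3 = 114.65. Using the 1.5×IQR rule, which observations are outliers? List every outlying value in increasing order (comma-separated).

IQR = Q3 − Q1 = 114.65 − 71.50 = 43.15.
Lower fence = Q1 − 1.5·IQR = 71.50 − 64.725 = 6.775.
Upper fence = Q3 + 1.5·IQR = 114.65 + 64.725 = 179.375.
1.3 < 6.775 → outlier.
254.5 > 179.375 → outlier.
All remaining values lie within [6.775, 179.375].

1.3, 254.5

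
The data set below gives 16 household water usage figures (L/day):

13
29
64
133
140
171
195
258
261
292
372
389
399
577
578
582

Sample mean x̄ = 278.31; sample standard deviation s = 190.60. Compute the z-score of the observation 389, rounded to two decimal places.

z = (389 − 278.31) / 190.60 = 0.58.

0.58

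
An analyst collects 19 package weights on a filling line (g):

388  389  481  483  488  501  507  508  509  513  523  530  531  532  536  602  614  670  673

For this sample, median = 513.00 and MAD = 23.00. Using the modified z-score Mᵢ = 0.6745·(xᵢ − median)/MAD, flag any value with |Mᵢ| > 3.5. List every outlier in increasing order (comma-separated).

388, 389, 670, 673

|Mᵢ| > 3.5 ⇔ |xᵢ − 513.00| > 3.5·23.00/0.6745 = 119.35.
So outliers lie outside [393.65, 632.35].
388: M = -3.67 → outlier.
389: M = -3.64 → outlier.
670: M = 4.60 → outlier.
673: M = 4.69 → outlier.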